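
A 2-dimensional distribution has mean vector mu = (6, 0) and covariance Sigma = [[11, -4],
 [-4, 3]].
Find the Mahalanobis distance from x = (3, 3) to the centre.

Step 1 — centre the observation: (x - mu) = (-3, 3).

Step 2 — invert Sigma. det(Sigma) = 11·3 - (-4)² = 17.
  Sigma^{-1} = (1/det) · [[d, -b], [-b, a]] = [[0.1765, 0.2353],
 [0.2353, 0.6471]].

Step 3 — form the quadratic (x - mu)^T · Sigma^{-1} · (x - mu):
  Sigma^{-1} · (x - mu) = (0.1765, 1.2353).
  (x - mu)^T · [Sigma^{-1} · (x - mu)] = (-3)·(0.1765) + (3)·(1.2353) = 3.1765.

Step 4 — take square root: d = √(3.1765) ≈ 1.7823.

d(x, mu) = √(3.1765) ≈ 1.7823


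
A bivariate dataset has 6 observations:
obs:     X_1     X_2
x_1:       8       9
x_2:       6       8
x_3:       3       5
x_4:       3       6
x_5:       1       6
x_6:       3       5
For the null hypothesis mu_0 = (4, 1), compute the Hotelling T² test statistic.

Step 1 — sample mean vector:
  mean(X_1) = (8 + 6 + 3 + 3 + 1 + 3) / 6 = 24/6 = 4
  mean(X_2) = (9 + 8 + 5 + 6 + 6 + 5) / 6 = 39/6 = 6.5
  x̄ = (4, 6.5),  deviation x̄ - mu_0 = (4, 6.5) - (4, 1) = (0, 5.5).

Step 2 — sample covariance matrix, S[i,j] = (1/(n-1)) · Σ_k (x_{k,i} - mean_i) · (x_{k,j} - mean_j), divisor n-1 = 5:
  S[X_1,X_1] = ((4)·(4) + (2)·(2) + (-1)·(-1) + (-1)·(-1) + (-3)·(-3) + (-1)·(-1)) / 5 = 32/5 = 6.4
  S[X_1,X_2] = ((4)·(2.5) + (2)·(1.5) + (-1)·(-1.5) + (-1)·(-0.5) + (-3)·(-0.5) + (-1)·(-1.5)) / 5 = 18/5 = 3.6
  S[X_2,X_2] = ((2.5)·(2.5) + (1.5)·(1.5) + (-1.5)·(-1.5) + (-0.5)·(-0.5) + (-0.5)·(-0.5) + (-1.5)·(-1.5)) / 5 = 13.5/5 = 2.7
  S = [[6.4, 3.6],
 [3.6, 2.7]].

Step 3 — invert S. det(S) = 6.4·2.7 - (3.6)² = 4.32.
  S^{-1} = (1/det) · [[d, -b], [-b, a]] = [[0.625, -0.8333],
 [-0.8333, 1.4815]].

Step 4 — quadratic form (x̄ - mu_0)^T · S^{-1} · (x̄ - mu_0):
  S^{-1} · (x̄ - mu_0) = (-4.5833, 8.1481),
  (x̄ - mu_0)^T · [...] = (0)·(-4.5833) + (5.5)·(8.1481) = 44.8148.

Step 5 — scale by n: T² = 6 · 44.8148 = 268.8889.

T² ≈ 268.8889


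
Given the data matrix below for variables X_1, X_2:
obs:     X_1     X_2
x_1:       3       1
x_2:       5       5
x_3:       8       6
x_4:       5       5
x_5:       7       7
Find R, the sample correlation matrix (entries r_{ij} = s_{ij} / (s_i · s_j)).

Step 1 — column means:
  mean(X_1) = (3 + 5 + 8 + 5 + 7) / 5 = 28/5 = 5.6
  mean(X_2) = (1 + 5 + 6 + 5 + 7) / 5 = 24/5 = 4.8

Step 2 — sample variances and covariances s[i,j] = (1/(n-1)) · Σ_k (x_{k,i} - mean_i) · (x_{k,j} - mean_j), with n-1 = 4:
  s[X_1,X_1] = ((-2.6)·(-2.6) + (-0.6)·(-0.6) + (2.4)·(2.4) + (-0.6)·(-0.6) + (1.4)·(1.4)) / 4 = 15.2/4 = 3.8
  s[X_1,X_2] = ((-2.6)·(-3.8) + (-0.6)·(0.2) + (2.4)·(1.2) + (-0.6)·(0.2) + (1.4)·(2.2)) / 4 = 15.6/4 = 3.9
  s[X_2,X_2] = ((-3.8)·(-3.8) + (0.2)·(0.2) + (1.2)·(1.2) + (0.2)·(0.2) + (2.2)·(2.2)) / 4 = 20.8/4 = 5.2
  Sample standard deviations s_i = √(s[i,i]):
  s(X_1) = √(3.8) = 1.9494
  s(X_2) = √(5.2) = 2.2804

Step 3 — r_{ij} = s_{ij} / (s_i · s_j):
  r[X_1,X_1] = 1 (diagonal).
  r[X_1,X_2] = 3.9 / (1.9494 · 2.2804) = 3.9 / 4.4452 = 0.8773
  r[X_2,X_2] = 1 (diagonal).

R is symmetric with unit diagonal. Assembling:

R = [[1, 0.8773],
 [0.8773, 1]]


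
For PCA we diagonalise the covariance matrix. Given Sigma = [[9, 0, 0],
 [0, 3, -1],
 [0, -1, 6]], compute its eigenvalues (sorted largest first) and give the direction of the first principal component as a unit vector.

Step 1 — characteristic polynomial p(λ) = det(λI - Sigma) = λ³ - tr·λ² + c_1·λ - det, where tr = trace, c_1 = sum of the principal 2×2 minors, det = det(Sigma):
  tr = 9 + 3 + 6 = 18,
  c_1 = (9·3 - (0)²) + (9·6 - (0)²) + (3·6 - (-1)²) = 27 + 54 + 17 = 98,
  det = 9·(3·6 - (-1)²) - (0)·((0)·6 - (-1)·(0)) + (0)·((0)·(-1) - 3·(0)) = 9·(17) - (0)·(0) + (0)·(0) = 153.
  So p(λ) = λ³ - 18λ² + 98λ - 153.
Step 2 — look for an integer root (rational root theorem: any rational root is an integer divisor of 153). Testing λ = 9:
  p(9) = 729 - 1458 + 882 - 153 = 0  ✓
  Dividing out (λ - 9): p(λ) = (λ - 9)(λ² - 9λ + 17).
Step 3 — remaining eigenvalues from the quadratic λ² - 9λ + 17 = 0:
  Δ = 9² - 4·17 = 81 - 68 = 13,  λ = (9 ± √13)/2 = (9 ± 3.6056)/2 ≈ 6.3028 or 2.6972.
  Sorted: λ_1 = 9,  λ_2 = 6.3028,  λ_3 = 2.6972  (check: sum = 18 = tr ✓).

Step 4 — unit eigenvector for λ_1 = 9: v spans the null space of (Sigma - λ_1 I), whose rows are
  r_1 = (0, 0, 0),  r_2 = (0, -6, -1),  r_3 = (0, -1, -3).
  v is orthogonal to every row, so take v ∝ r_2 × r_3 = ((-6)·(-3) - (-1)·(-1), (-1)·(0) - (0)·(-3), (0)·(-1) - (-6)·(0)) = (17, 0, 0).
  Rescale (divide by 17): u = (1, 0, 0).
  ||u|| = √((1)² + (0)² + (0)²) = √(1) = 1,  v_1 = u/||u|| ≈ (1, 0, 0) (||v_1|| = 1).

λ_1 = 9,  λ_2 = 6.3028,  λ_3 = 2.6972;  v_1 ≈ (1, 0, 0)


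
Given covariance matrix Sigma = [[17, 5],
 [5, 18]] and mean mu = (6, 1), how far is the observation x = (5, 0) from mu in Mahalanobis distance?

Step 1 — centre the observation: (x - mu) = (-1, -1).

Step 2 — invert Sigma. det(Sigma) = 17·18 - (5)² = 281.
  Sigma^{-1} = (1/det) · [[d, -b], [-b, a]] = [[0.0641, -0.0178],
 [-0.0178, 0.0605]].

Step 3 — form the quadratic (x - mu)^T · Sigma^{-1} · (x - mu):
  Sigma^{-1} · (x - mu) = (-0.0463, -0.0427).
  (x - mu)^T · [Sigma^{-1} · (x - mu)] = (-1)·(-0.0463) + (-1)·(-0.0427) = 0.089.

Step 4 — take square root: d = √(0.089) ≈ 0.2983.

d(x, mu) = √(0.089) ≈ 0.2983


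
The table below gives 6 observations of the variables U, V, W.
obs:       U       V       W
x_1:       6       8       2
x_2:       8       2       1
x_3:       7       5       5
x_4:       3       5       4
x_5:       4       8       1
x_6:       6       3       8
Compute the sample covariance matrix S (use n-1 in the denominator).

Step 1 — column means:
  mean(U) = (6 + 8 + 7 + 3 + 4 + 6) / 6 = 34/6 = 5.6667
  mean(V) = (8 + 2 + 5 + 5 + 8 + 3) / 6 = 31/6 = 5.1667
  mean(W) = (2 + 1 + 5 + 4 + 1 + 8) / 6 = 21/6 = 3.5

Step 2 — sample covariance S[i,j] = (1/(n-1)) · Σ_k (x_{k,i} - mean_i) · (x_{k,j} - mean_j), with n-1 = 5.
  S[U,U] = ((0.3333)·(0.3333) + (2.3333)·(2.3333) + (1.3333)·(1.3333) + (-2.6667)·(-2.6667) + (-1.6667)·(-1.6667) + (0.3333)·(0.3333)) / 5 = 17.3333/5 = 3.4667
  S[U,V] = ((0.3333)·(2.8333) + (2.3333)·(-3.1667) + (1.3333)·(-0.1667) + (-2.6667)·(-0.1667) + (-1.6667)·(2.8333) + (0.3333)·(-2.1667)) / 5 = -11.6667/5 = -2.3333
  S[U,W] = ((0.3333)·(-1.5) + (2.3333)·(-2.5) + (1.3333)·(1.5) + (-2.6667)·(0.5) + (-1.6667)·(-2.5) + (0.3333)·(4.5)) / 5 = 0/5 = 0
  S[V,V] = ((2.8333)·(2.8333) + (-3.1667)·(-3.1667) + (-0.1667)·(-0.1667) + (-0.1667)·(-0.1667) + (2.8333)·(2.8333) + (-2.1667)·(-2.1667)) / 5 = 30.8333/5 = 6.1667
  S[V,W] = ((2.8333)·(-1.5) + (-3.1667)·(-2.5) + (-0.1667)·(1.5) + (-0.1667)·(0.5) + (2.8333)·(-2.5) + (-2.1667)·(4.5)) / 5 = -13.5/5 = -2.7
  S[W,W] = ((-1.5)·(-1.5) + (-2.5)·(-2.5) + (1.5)·(1.5) + (0.5)·(0.5) + (-2.5)·(-2.5) + (4.5)·(4.5)) / 5 = 37.5/5 = 7.5

S is symmetric (S[j,i] = S[i,j]). Assembling:

S = [[3.4667, -2.3333, 0],
 [-2.3333, 6.1667, -2.7],
 [0, -2.7, 7.5]]


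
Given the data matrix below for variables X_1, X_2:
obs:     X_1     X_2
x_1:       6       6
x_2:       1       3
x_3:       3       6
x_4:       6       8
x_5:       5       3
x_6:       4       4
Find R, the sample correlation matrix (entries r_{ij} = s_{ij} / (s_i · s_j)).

Step 1 — column means:
  mean(X_1) = (6 + 1 + 3 + 6 + 5 + 4) / 6 = 25/6 = 4.1667
  mean(X_2) = (6 + 3 + 6 + 8 + 3 + 4) / 6 = 30/6 = 5

Step 2 — sample variances and covariances s[i,j] = (1/(n-1)) · Σ_k (x_{k,i} - mean_i) · (x_{k,j} - mean_j), with n-1 = 5:
  s[X_1,X_1] = ((1.8333)·(1.8333) + (-3.1667)·(-3.1667) + (-1.1667)·(-1.1667) + (1.8333)·(1.8333) + (0.8333)·(0.8333) + (-0.1667)·(-0.1667)) / 5 = 18.8333/5 = 3.7667
  s[X_1,X_2] = ((1.8333)·(1) + (-3.1667)·(-2) + (-1.1667)·(1) + (1.8333)·(3) + (0.8333)·(-2) + (-0.1667)·(-1)) / 5 = 11/5 = 2.2
  s[X_2,X_2] = ((1)·(1) + (-2)·(-2) + (1)·(1) + (3)·(3) + (-2)·(-2) + (-1)·(-1)) / 5 = 20/5 = 4
  Sample standard deviations s_i = √(s[i,i]):
  s(X_1) = √(3.7667) = 1.9408
  s(X_2) = √(4) = 2

Step 3 — r_{ij} = s_{ij} / (s_i · s_j):
  r[X_1,X_1] = 1 (diagonal).
  r[X_1,X_2] = 2.2 / (1.9408 · 2) = 2.2 / 3.8816 = 0.5668
  r[X_2,X_2] = 1 (diagonal).

R is symmetric with unit diagonal. Assembling:

R = [[1, 0.5668],
 [0.5668, 1]]


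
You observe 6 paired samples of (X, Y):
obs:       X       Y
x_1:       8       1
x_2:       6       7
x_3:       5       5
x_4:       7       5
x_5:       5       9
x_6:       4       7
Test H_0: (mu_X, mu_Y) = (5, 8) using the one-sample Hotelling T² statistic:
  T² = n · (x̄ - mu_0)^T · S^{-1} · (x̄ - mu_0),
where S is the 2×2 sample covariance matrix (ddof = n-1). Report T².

Step 1 — sample mean vector:
  mean(X) = (8 + 6 + 5 + 7 + 5 + 4) / 6 = 35/6 = 5.8333
  mean(Y) = (1 + 7 + 5 + 5 + 9 + 7) / 6 = 34/6 = 5.6667
  x̄ = (5.8333, 5.6667),  deviation x̄ - mu_0 = (5.8333, 5.6667) - (5, 8) = (0.8333, -2.3333).

Step 2 — sample covariance matrix, S[i,j] = (1/(n-1)) · Σ_k (x_{k,i} - mean_i) · (x_{k,j} - mean_j), divisor n-1 = 5:
  S[X,X] = ((2.1667)·(2.1667) + (0.1667)·(0.1667) + (-0.8333)·(-0.8333) + (1.1667)·(1.1667) + (-0.8333)·(-0.8333) + (-1.8333)·(-1.8333)) / 5 = 10.8333/5 = 2.1667
  S[X,Y] = ((2.1667)·(-4.6667) + (0.1667)·(1.3333) + (-0.8333)·(-0.6667) + (1.1667)·(-0.6667) + (-0.8333)·(3.3333) + (-1.8333)·(1.3333)) / 5 = -15.3333/5 = -3.0667
  S[Y,Y] = ((-4.6667)·(-4.6667) + (1.3333)·(1.3333) + (-0.6667)·(-0.6667) + (-0.6667)·(-0.6667) + (3.3333)·(3.3333) + (1.3333)·(1.3333)) / 5 = 37.3333/5 = 7.4667
  S = [[2.1667, -3.0667],
 [-3.0667, 7.4667]].

Step 3 — invert S. det(S) = 2.1667·7.4667 - (-3.0667)² = 6.7733.
  S^{-1} = (1/det) · [[d, -b], [-b, a]] = [[1.1024, 0.4528],
 [0.4528, 0.3199]].

Step 4 — quadratic form (x̄ - mu_0)^T · S^{-1} · (x̄ - mu_0):
  S^{-1} · (x̄ - mu_0) = (-0.1378, -0.3691),
  (x̄ - mu_0)^T · [...] = (0.8333)·(-0.1378) + (-2.3333)·(-0.3691) = 0.7464.

Step 5 — scale by n: T² = 6 · 0.7464 = 4.4783.

T² ≈ 4.4783


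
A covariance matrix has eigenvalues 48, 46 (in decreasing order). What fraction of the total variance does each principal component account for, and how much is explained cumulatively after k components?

Step 1 — total variance = trace(Sigma) = Σ λ_i = 48 + 46 = 94.

Step 2 — fraction explained by component i = λ_i / Σ λ:
  PC1: 48/94 = 0.5106
  PC2: 46/94 = 0.4894

Step 3 — cumulative fraction after k components = (λ_1 + ... + λ_k) / Σ λ:
  k = 1: 48/94 = 0.5106
  k = 2: (48 + 46)/94 = 94/94 = 1

Summary (fraction, with percent):

explained: PC1 0.5106 (51.06%), PC2 0.4894 (48.94%);  cumulative: 0.5106, 1


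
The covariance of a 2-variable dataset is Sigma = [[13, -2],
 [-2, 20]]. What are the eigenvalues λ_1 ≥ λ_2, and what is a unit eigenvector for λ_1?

Step 1 — characteristic polynomial of 2×2 Sigma:
  det(Sigma - λI) = λ² - trace · λ + det = 0.
  trace = 13 + 20 = 33, det = 13·20 - (-2)² = 256.
Step 2 — discriminant:
  Δ = trace² - 4·det = 1089 - 1024 = 65.
Step 3 — eigenvalues:
  λ = (trace ± √Δ)/2 = (33 ± 8.0623)/2,
  λ_1 = 20.5311,  λ_2 = 12.4689.

Step 4 — unit eigenvector for λ_1: solve (Sigma - λ_1 I)v = 0. First row:
  (13 - 20.5311)·v_x + (-2)·v_y = 0, i.e. (-7.5311)·v_x + (-2)·v_y = 0,
  so v ∝ (b, λ_1 - a) = (-2, 7.5311); multiply by -1 so the first entry is positive: u = (2, -7.5311).
  ||u|| = √((2)² + (-7.5311)²) = √(60.7179) ≈ 7.7922,
  v_1 = u/||u|| ≈ (0.2567, -0.9665) (||v_1|| = 1).

λ_1 = 20.5311,  λ_2 = 12.4689;  v_1 ≈ (0.2567, -0.9665)


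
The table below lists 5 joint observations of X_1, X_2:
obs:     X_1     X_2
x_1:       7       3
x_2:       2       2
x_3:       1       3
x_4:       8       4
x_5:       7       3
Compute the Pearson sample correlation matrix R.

Step 1 — column means:
  mean(X_1) = (7 + 2 + 1 + 8 + 7) / 5 = 25/5 = 5
  mean(X_2) = (3 + 2 + 3 + 4 + 3) / 5 = 15/5 = 3

Step 2 — sample variances and covariances s[i,j] = (1/(n-1)) · Σ_k (x_{k,i} - mean_i) · (x_{k,j} - mean_j), with n-1 = 4:
  s[X_1,X_1] = ((2)·(2) + (-3)·(-3) + (-4)·(-4) + (3)·(3) + (2)·(2)) / 4 = 42/4 = 10.5
  s[X_1,X_2] = ((2)·(0) + (-3)·(-1) + (-4)·(0) + (3)·(1) + (2)·(0)) / 4 = 6/4 = 1.5
  s[X_2,X_2] = ((0)·(0) + (-1)·(-1) + (0)·(0) + (1)·(1) + (0)·(0)) / 4 = 2/4 = 0.5
  Sample standard deviations s_i = √(s[i,i]):
  s(X_1) = √(10.5) = 3.2404
  s(X_2) = √(0.5) = 0.7071

Step 3 — r_{ij} = s_{ij} / (s_i · s_j):
  r[X_1,X_1] = 1 (diagonal).
  r[X_1,X_2] = 1.5 / (3.2404 · 0.7071) = 1.5 / 2.2913 = 0.6547
  r[X_2,X_2] = 1 (diagonal).

R is symmetric with unit diagonal. Assembling:

R = [[1, 0.6547],
 [0.6547, 1]]


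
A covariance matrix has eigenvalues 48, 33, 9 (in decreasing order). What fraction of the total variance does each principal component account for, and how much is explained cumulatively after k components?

Step 1 — total variance = trace(Sigma) = Σ λ_i = 48 + 33 + 9 = 90.

Step 2 — fraction explained by component i = λ_i / Σ λ:
  PC1: 48/90 = 0.5333
  PC2: 33/90 = 0.3667
  PC3: 9/90 = 0.1

Step 3 — cumulative fraction after k components = (λ_1 + ... + λ_k) / Σ λ:
  k = 1: 48/90 = 0.5333
  k = 2: (48 + 33)/90 = 81/90 = 0.9
  k = 3: (48 + 33 + 9)/90 = 90/90 = 1

Summary (fraction, with percent):

explained: PC1 0.5333 (53.33%), PC2 0.3667 (36.67%), PC3 0.1 (10%);  cumulative: 0.5333, 0.9, 1


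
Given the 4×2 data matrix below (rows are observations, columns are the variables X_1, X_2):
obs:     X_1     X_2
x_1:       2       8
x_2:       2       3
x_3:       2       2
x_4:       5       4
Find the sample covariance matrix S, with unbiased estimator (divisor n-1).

Step 1 — column means:
  mean(X_1) = (2 + 2 + 2 + 5) / 4 = 11/4 = 2.75
  mean(X_2) = (8 + 3 + 2 + 4) / 4 = 17/4 = 4.25

Step 2 — sample covariance S[i,j] = (1/(n-1)) · Σ_k (x_{k,i} - mean_i) · (x_{k,j} - mean_j), with n-1 = 3.
  S[X_1,X_1] = ((-0.75)·(-0.75) + (-0.75)·(-0.75) + (-0.75)·(-0.75) + (2.25)·(2.25)) / 3 = 6.75/3 = 2.25
  S[X_1,X_2] = ((-0.75)·(3.75) + (-0.75)·(-1.25) + (-0.75)·(-2.25) + (2.25)·(-0.25)) / 3 = -0.75/3 = -0.25
  S[X_2,X_2] = ((3.75)·(3.75) + (-1.25)·(-1.25) + (-2.25)·(-2.25) + (-0.25)·(-0.25)) / 3 = 20.75/3 = 6.9167

S is symmetric (S[j,i] = S[i,j]). Assembling:

S = [[2.25, -0.25],
 [-0.25, 6.9167]]


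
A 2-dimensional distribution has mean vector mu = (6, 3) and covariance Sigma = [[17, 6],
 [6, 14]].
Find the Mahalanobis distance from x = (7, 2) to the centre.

Step 1 — centre the observation: (x - mu) = (1, -1).

Step 2 — invert Sigma. det(Sigma) = 17·14 - (6)² = 202.
  Sigma^{-1} = (1/det) · [[d, -b], [-b, a]] = [[0.0693, -0.0297],
 [-0.0297, 0.0842]].

Step 3 — form the quadratic (x - mu)^T · Sigma^{-1} · (x - mu):
  Sigma^{-1} · (x - mu) = (0.099, -0.1139).
  (x - mu)^T · [Sigma^{-1} · (x - mu)] = (1)·(0.099) + (-1)·(-0.1139) = 0.2129.

Step 4 — take square root: d = √(0.2129) ≈ 0.4614.

d(x, mu) = √(0.2129) ≈ 0.4614


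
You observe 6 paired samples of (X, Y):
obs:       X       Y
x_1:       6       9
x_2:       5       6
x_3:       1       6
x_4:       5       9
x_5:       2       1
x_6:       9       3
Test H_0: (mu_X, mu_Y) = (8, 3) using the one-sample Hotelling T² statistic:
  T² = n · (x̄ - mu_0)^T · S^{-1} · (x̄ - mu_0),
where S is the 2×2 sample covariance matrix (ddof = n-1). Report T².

Step 1 — sample mean vector:
  mean(X) = (6 + 5 + 1 + 5 + 2 + 9) / 6 = 28/6 = 4.6667
  mean(Y) = (9 + 6 + 6 + 9 + 1 + 3) / 6 = 34/6 = 5.6667
  x̄ = (4.6667, 5.6667),  deviation x̄ - mu_0 = (4.6667, 5.6667) - (8, 3) = (-3.3333, 2.6667).

Step 2 — sample covariance matrix, S[i,j] = (1/(n-1)) · Σ_k (x_{k,i} - mean_i) · (x_{k,j} - mean_j), divisor n-1 = 5:
  S[X,X] = ((1.3333)·(1.3333) + (0.3333)·(0.3333) + (-3.6667)·(-3.6667) + (0.3333)·(0.3333) + (-2.6667)·(-2.6667) + (4.3333)·(4.3333)) / 5 = 41.3333/5 = 8.2667
  S[X,Y] = ((1.3333)·(3.3333) + (0.3333)·(0.3333) + (-3.6667)·(0.3333) + (0.3333)·(3.3333) + (-2.6667)·(-4.6667) + (4.3333)·(-2.6667)) / 5 = 5.3333/5 = 1.0667
  S[Y,Y] = ((3.3333)·(3.3333) + (0.3333)·(0.3333) + (0.3333)·(0.3333) + (3.3333)·(3.3333) + (-4.6667)·(-4.6667) + (-2.6667)·(-2.6667)) / 5 = 51.3333/5 = 10.2667
  S = [[8.2667, 1.0667],
 [1.0667, 10.2667]].

Step 3 — invert S. det(S) = 8.2667·10.2667 - (1.0667)² = 83.7333.
  S^{-1} = (1/det) · [[d, -b], [-b, a]] = [[0.1226, -0.0127],
 [-0.0127, 0.0987]].

Step 4 — quadratic form (x̄ - mu_0)^T · S^{-1} · (x̄ - mu_0):
  S^{-1} · (x̄ - mu_0) = (-0.4427, 0.3057),
  (x̄ - mu_0)^T · [...] = (-3.3333)·(-0.4427) + (2.6667)·(0.3057) = 2.2909.

Step 5 — scale by n: T² = 6 · 2.2909 = 13.7452.

T² ≈ 13.7452


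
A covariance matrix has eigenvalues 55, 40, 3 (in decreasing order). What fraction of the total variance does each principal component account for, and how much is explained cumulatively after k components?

Step 1 — total variance = trace(Sigma) = Σ λ_i = 55 + 40 + 3 = 98.

Step 2 — fraction explained by component i = λ_i / Σ λ:
  PC1: 55/98 = 0.5612
  PC2: 40/98 = 0.4082
  PC3: 3/98 = 0.0306

Step 3 — cumulative fraction after k components = (λ_1 + ... + λ_k) / Σ λ:
  k = 1: 55/98 = 0.5612
  k = 2: (55 + 40)/98 = 95/98 = 0.9694
  k = 3: (55 + 40 + 3)/98 = 98/98 = 1

Summary (fraction, with percent):

explained: PC1 0.5612 (56.12%), PC2 0.4082 (40.82%), PC3 0.0306 (3.06%);  cumulative: 0.5612, 0.9694, 1


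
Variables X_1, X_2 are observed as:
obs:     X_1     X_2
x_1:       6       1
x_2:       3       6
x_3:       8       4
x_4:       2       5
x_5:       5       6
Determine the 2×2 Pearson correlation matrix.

Step 1 — column means:
  mean(X_1) = (6 + 3 + 8 + 2 + 5) / 5 = 24/5 = 4.8
  mean(X_2) = (1 + 6 + 4 + 5 + 6) / 5 = 22/5 = 4.4

Step 2 — sample variances and covariances s[i,j] = (1/(n-1)) · Σ_k (x_{k,i} - mean_i) · (x_{k,j} - mean_j), with n-1 = 4:
  s[X_1,X_1] = ((1.2)·(1.2) + (-1.8)·(-1.8) + (3.2)·(3.2) + (-2.8)·(-2.8) + (0.2)·(0.2)) / 4 = 22.8/4 = 5.7
  s[X_1,X_2] = ((1.2)·(-3.4) + (-1.8)·(1.6) + (3.2)·(-0.4) + (-2.8)·(0.6) + (0.2)·(1.6)) / 4 = -9.6/4 = -2.4
  s[X_2,X_2] = ((-3.4)·(-3.4) + (1.6)·(1.6) + (-0.4)·(-0.4) + (0.6)·(0.6) + (1.6)·(1.6)) / 4 = 17.2/4 = 4.3
  Sample standard deviations s_i = √(s[i,i]):
  s(X_1) = √(5.7) = 2.3875
  s(X_2) = √(4.3) = 2.0736

Step 3 — r_{ij} = s_{ij} / (s_i · s_j):
  r[X_1,X_1] = 1 (diagonal).
  r[X_1,X_2] = -2.4 / (2.3875 · 2.0736) = -2.4 / 4.9508 = -0.4848
  r[X_2,X_2] = 1 (diagonal).

R is symmetric with unit diagonal. Assembling:

R = [[1, -0.4848],
 [-0.4848, 1]]


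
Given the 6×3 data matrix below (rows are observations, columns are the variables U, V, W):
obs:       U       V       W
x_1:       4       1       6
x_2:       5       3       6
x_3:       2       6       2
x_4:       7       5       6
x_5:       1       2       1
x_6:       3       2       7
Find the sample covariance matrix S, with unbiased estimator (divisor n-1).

Step 1 — column means:
  mean(U) = (4 + 5 + 2 + 7 + 1 + 3) / 6 = 22/6 = 3.6667
  mean(V) = (1 + 3 + 6 + 5 + 2 + 2) / 6 = 19/6 = 3.1667
  mean(W) = (6 + 6 + 2 + 6 + 1 + 7) / 6 = 28/6 = 4.6667

Step 2 — sample covariance S[i,j] = (1/(n-1)) · Σ_k (x_{k,i} - mean_i) · (x_{k,j} - mean_j), with n-1 = 5.
  S[U,U] = ((0.3333)·(0.3333) + (1.3333)·(1.3333) + (-1.6667)·(-1.6667) + (3.3333)·(3.3333) + (-2.6667)·(-2.6667) + (-0.6667)·(-0.6667)) / 5 = 23.3333/5 = 4.6667
  S[U,V] = ((0.3333)·(-2.1667) + (1.3333)·(-0.1667) + (-1.6667)·(2.8333) + (3.3333)·(1.8333) + (-2.6667)·(-1.1667) + (-0.6667)·(-1.1667)) / 5 = 4.3333/5 = 0.8667
  S[U,W] = ((0.3333)·(1.3333) + (1.3333)·(1.3333) + (-1.6667)·(-2.6667) + (3.3333)·(1.3333) + (-2.6667)·(-3.6667) + (-0.6667)·(2.3333)) / 5 = 19.3333/5 = 3.8667
  S[V,V] = ((-2.1667)·(-2.1667) + (-0.1667)·(-0.1667) + (2.8333)·(2.8333) + (1.8333)·(1.8333) + (-1.1667)·(-1.1667) + (-1.1667)·(-1.1667)) / 5 = 18.8333/5 = 3.7667
  S[V,W] = ((-2.1667)·(1.3333) + (-0.1667)·(1.3333) + (2.8333)·(-2.6667) + (1.8333)·(1.3333) + (-1.1667)·(-3.6667) + (-1.1667)·(2.3333)) / 5 = -6.6667/5 = -1.3333
  S[W,W] = ((1.3333)·(1.3333) + (1.3333)·(1.3333) + (-2.6667)·(-2.6667) + (1.3333)·(1.3333) + (-3.6667)·(-3.6667) + (2.3333)·(2.3333)) / 5 = 31.3333/5 = 6.2667

S is symmetric (S[j,i] = S[i,j]). Assembling:

S = [[4.6667, 0.8667, 3.8667],
 [0.8667, 3.7667, -1.3333],
 [3.8667, -1.3333, 6.2667]]


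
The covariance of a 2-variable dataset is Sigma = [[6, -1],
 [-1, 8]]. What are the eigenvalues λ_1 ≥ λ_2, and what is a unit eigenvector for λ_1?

Step 1 — characteristic polynomial of 2×2 Sigma:
  det(Sigma - λI) = λ² - trace · λ + det = 0.
  trace = 6 + 8 = 14, det = 6·8 - (-1)² = 47.
Step 2 — discriminant:
  Δ = trace² - 4·det = 196 - 188 = 8.
Step 3 — eigenvalues:
  λ = (trace ± √Δ)/2 = (14 ± 2.8284)/2,
  λ_1 = 8.4142,  λ_2 = 5.5858.

Step 4 — unit eigenvector for λ_1: solve (Sigma - λ_1 I)v = 0. First row:
  (6 - 8.4142)·v_x + (-1)·v_y = 0, i.e. (-2.4142)·v_x + (-1)·v_y = 0,
  so v ∝ (b, λ_1 - a) = (-1, 2.4142); multiply by -1 so the first entry is positive: u = (1, -2.4142).
  ||u|| = √((1)² + (-2.4142)²) = √(6.8284) ≈ 2.6131,
  v_1 = u/||u|| ≈ (0.3827, -0.9239) (||v_1|| = 1).

λ_1 = 8.4142,  λ_2 = 5.5858;  v_1 ≈ (0.3827, -0.9239)


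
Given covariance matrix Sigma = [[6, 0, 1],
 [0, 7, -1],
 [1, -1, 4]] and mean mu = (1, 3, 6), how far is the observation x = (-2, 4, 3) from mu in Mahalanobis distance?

Step 1 — centre the observation: (x - mu) = (-3, 1, -3).

Step 2 — invert Sigma (cofactor / det for 3×3, or solve directly):
  Sigma^{-1} = [[0.1742, -0.0065, -0.0452],
 [-0.0065, 0.1484, 0.0387],
 [-0.0452, 0.0387, 0.271]].

Step 3 — form the quadratic (x - mu)^T · Sigma^{-1} · (x - mu):
  Sigma^{-1} · (x - mu) = (-0.3935, 0.0516, -0.6387).
  (x - mu)^T · [Sigma^{-1} · (x - mu)] = (-3)·(-0.3935) + (1)·(0.0516) + (-3)·(-0.6387) = 3.1484.

Step 4 — take square root: d = √(3.1484) ≈ 1.7744.

d(x, mu) = √(3.1484) ≈ 1.7744


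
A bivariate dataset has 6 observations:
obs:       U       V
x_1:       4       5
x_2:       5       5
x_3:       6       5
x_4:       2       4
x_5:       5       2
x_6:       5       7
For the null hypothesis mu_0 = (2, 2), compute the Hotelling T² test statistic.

Step 1 — sample mean vector:
  mean(U) = (4 + 5 + 6 + 2 + 5 + 5) / 6 = 27/6 = 4.5
  mean(V) = (5 + 5 + 5 + 4 + 2 + 7) / 6 = 28/6 = 4.6667
  x̄ = (4.5, 4.6667),  deviation x̄ - mu_0 = (4.5, 4.6667) - (2, 2) = (2.5, 2.6667).

Step 2 — sample covariance matrix, S[i,j] = (1/(n-1)) · Σ_k (x_{k,i} - mean_i) · (x_{k,j} - mean_j), divisor n-1 = 5:
  S[U,U] = ((-0.5)·(-0.5) + (0.5)·(0.5) + (1.5)·(1.5) + (-2.5)·(-2.5) + (0.5)·(0.5) + (0.5)·(0.5)) / 5 = 9.5/5 = 1.9
  S[U,V] = ((-0.5)·(0.3333) + (0.5)·(0.3333) + (1.5)·(0.3333) + (-2.5)·(-0.6667) + (0.5)·(-2.6667) + (0.5)·(2.3333)) / 5 = 2/5 = 0.4
  S[V,V] = ((0.3333)·(0.3333) + (0.3333)·(0.3333) + (0.3333)·(0.3333) + (-0.6667)·(-0.6667) + (-2.6667)·(-2.6667) + (2.3333)·(2.3333)) / 5 = 13.3333/5 = 2.6667
  S = [[1.9, 0.4],
 [0.4, 2.6667]].

Step 3 — invert S. det(S) = 1.9·2.6667 - (0.4)² = 4.9067.
  S^{-1} = (1/det) · [[d, -b], [-b, a]] = [[0.5435, -0.0815],
 [-0.0815, 0.3872]].

Step 4 — quadratic form (x̄ - mu_0)^T · S^{-1} · (x̄ - mu_0):
  S^{-1} · (x̄ - mu_0) = (1.1413, 0.8288),
  (x̄ - mu_0)^T · [...] = (2.5)·(1.1413) + (2.6667)·(0.8288) = 5.0634.

Step 5 — scale by n: T² = 6 · 5.0634 = 30.3804.

T² ≈ 30.3804


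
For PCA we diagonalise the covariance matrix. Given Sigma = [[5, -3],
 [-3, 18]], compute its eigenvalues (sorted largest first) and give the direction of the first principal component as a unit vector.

Step 1 — characteristic polynomial of 2×2 Sigma:
  det(Sigma - λI) = λ² - trace · λ + det = 0.
  trace = 5 + 18 = 23, det = 5·18 - (-3)² = 81.
Step 2 — discriminant:
  Δ = trace² - 4·det = 529 - 324 = 205.
Step 3 — eigenvalues:
  λ = (trace ± √Δ)/2 = (23 ± 14.3178)/2,
  λ_1 = 18.6589,  λ_2 = 4.3411.

Step 4 — unit eigenvector for λ_1: solve (Sigma - λ_1 I)v = 0. First row:
  (5 - 18.6589)·v_x + (-3)·v_y = 0, i.e. (-13.6589)·v_x + (-3)·v_y = 0,
  so v ∝ (b, λ_1 - a) = (-3, 13.6589); multiply by -1 so the first entry is positive: u = (3, -13.6589).
  ||u|| = √((3)² + (-13.6589)²) = √(195.5658) ≈ 13.9845,
  v_1 = u/||u|| ≈ (0.2145, -0.9767) (||v_1|| = 1).

λ_1 = 18.6589,  λ_2 = 4.3411;  v_1 ≈ (0.2145, -0.9767)


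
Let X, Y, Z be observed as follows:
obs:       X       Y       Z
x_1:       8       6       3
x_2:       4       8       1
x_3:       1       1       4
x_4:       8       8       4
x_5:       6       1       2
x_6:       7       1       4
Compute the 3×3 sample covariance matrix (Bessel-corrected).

Step 1 — column means:
  mean(X) = (8 + 4 + 1 + 8 + 6 + 7) / 6 = 34/6 = 5.6667
  mean(Y) = (6 + 8 + 1 + 8 + 1 + 1) / 6 = 25/6 = 4.1667
  mean(Z) = (3 + 1 + 4 + 4 + 2 + 4) / 6 = 18/6 = 3

Step 2 — sample covariance S[i,j] = (1/(n-1)) · Σ_k (x_{k,i} - mean_i) · (x_{k,j} - mean_j), with n-1 = 5.
  S[X,X] = ((2.3333)·(2.3333) + (-1.6667)·(-1.6667) + (-4.6667)·(-4.6667) + (2.3333)·(2.3333) + (0.3333)·(0.3333) + (1.3333)·(1.3333)) / 5 = 37.3333/5 = 7.4667
  S[X,Y] = ((2.3333)·(1.8333) + (-1.6667)·(3.8333) + (-4.6667)·(-3.1667) + (2.3333)·(3.8333) + (0.3333)·(-3.1667) + (1.3333)·(-3.1667)) / 5 = 16.3333/5 = 3.2667
  S[X,Z] = ((2.3333)·(0) + (-1.6667)·(-2) + (-4.6667)·(1) + (2.3333)·(1) + (0.3333)·(-1) + (1.3333)·(1)) / 5 = 2/5 = 0.4
  S[Y,Y] = ((1.8333)·(1.8333) + (3.8333)·(3.8333) + (-3.1667)·(-3.1667) + (3.8333)·(3.8333) + (-3.1667)·(-3.1667) + (-3.1667)·(-3.1667)) / 5 = 62.8333/5 = 12.5667
  S[Y,Z] = ((1.8333)·(0) + (3.8333)·(-2) + (-3.1667)·(1) + (3.8333)·(1) + (-3.1667)·(-1) + (-3.1667)·(1)) / 5 = -7/5 = -1.4
  S[Z,Z] = ((0)·(0) + (-2)·(-2) + (1)·(1) + (1)·(1) + (-1)·(-1) + (1)·(1)) / 5 = 8/5 = 1.6

S is symmetric (S[j,i] = S[i,j]). Assembling:

S = [[7.4667, 3.2667, 0.4],
 [3.2667, 12.5667, -1.4],
 [0.4, -1.4, 1.6]]


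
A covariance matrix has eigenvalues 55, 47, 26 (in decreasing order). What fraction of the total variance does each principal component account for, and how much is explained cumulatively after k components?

Step 1 — total variance = trace(Sigma) = Σ λ_i = 55 + 47 + 26 = 128.

Step 2 — fraction explained by component i = λ_i / Σ λ:
  PC1: 55/128 = 0.4297
  PC2: 47/128 = 0.3672
  PC3: 26/128 = 0.2031

Step 3 — cumulative fraction after k components = (λ_1 + ... + λ_k) / Σ λ:
  k = 1: 55/128 = 0.4297
  k = 2: (55 + 47)/128 = 102/128 = 0.7969
  k = 3: (55 + 47 + 26)/128 = 128/128 = 1

Summary (fraction, with percent):

explained: PC1 0.4297 (42.97%), PC2 0.3672 (36.72%), PC3 0.2031 (20.31%);  cumulative: 0.4297, 0.7969, 1


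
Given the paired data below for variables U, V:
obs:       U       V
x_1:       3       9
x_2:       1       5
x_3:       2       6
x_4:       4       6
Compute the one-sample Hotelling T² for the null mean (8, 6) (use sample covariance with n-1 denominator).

Step 1 — sample mean vector:
  mean(U) = (3 + 1 + 2 + 4) / 4 = 10/4 = 2.5
  mean(V) = (9 + 5 + 6 + 6) / 4 = 26/4 = 6.5
  x̄ = (2.5, 6.5),  deviation x̄ - mu_0 = (2.5, 6.5) - (8, 6) = (-5.5, 0.5).

Step 2 — sample covariance matrix, S[i,j] = (1/(n-1)) · Σ_k (x_{k,i} - mean_i) · (x_{k,j} - mean_j), divisor n-1 = 3:
  S[U,U] = ((0.5)·(0.5) + (-1.5)·(-1.5) + (-0.5)·(-0.5) + (1.5)·(1.5)) / 3 = 5/3 = 1.6667
  S[U,V] = ((0.5)·(2.5) + (-1.5)·(-1.5) + (-0.5)·(-0.5) + (1.5)·(-0.5)) / 3 = 3/3 = 1
  S[V,V] = ((2.5)·(2.5) + (-1.5)·(-1.5) + (-0.5)·(-0.5) + (-0.5)·(-0.5)) / 3 = 9/3 = 3
  S = [[1.6667, 1],
 [1, 3]].

Step 3 — invert S. det(S) = 1.6667·3 - (1)² = 4.
  S^{-1} = (1/det) · [[d, -b], [-b, a]] = [[0.75, -0.25],
 [-0.25, 0.4167]].

Step 4 — quadratic form (x̄ - mu_0)^T · S^{-1} · (x̄ - mu_0):
  S^{-1} · (x̄ - mu_0) = (-4.25, 1.5833),
  (x̄ - mu_0)^T · [...] = (-5.5)·(-4.25) + (0.5)·(1.5833) = 24.1667.

Step 5 — scale by n: T² = 4 · 24.1667 = 96.6667.

T² ≈ 96.6667


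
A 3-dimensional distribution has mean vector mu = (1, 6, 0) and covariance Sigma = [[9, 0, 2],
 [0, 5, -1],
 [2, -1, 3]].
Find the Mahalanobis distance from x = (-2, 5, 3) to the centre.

Step 1 — centre the observation: (x - mu) = (-3, -1, 3).

Step 2 — invert Sigma (cofactor / det for 3×3, or solve directly):
  Sigma^{-1} = [[0.1321, -0.0189, -0.0943],
 [-0.0189, 0.217, 0.0849],
 [-0.0943, 0.0849, 0.4245]].

Step 3 — form the quadratic (x - mu)^T · Sigma^{-1} · (x - mu):
  Sigma^{-1} · (x - mu) = (-0.6604, 0.0943, 1.4717).
  (x - mu)^T · [Sigma^{-1} · (x - mu)] = (-3)·(-0.6604) + (-1)·(0.0943) + (3)·(1.4717) = 6.3019.

Step 4 — take square root: d = √(6.3019) ≈ 2.5104.

d(x, mu) = √(6.3019) ≈ 2.5104


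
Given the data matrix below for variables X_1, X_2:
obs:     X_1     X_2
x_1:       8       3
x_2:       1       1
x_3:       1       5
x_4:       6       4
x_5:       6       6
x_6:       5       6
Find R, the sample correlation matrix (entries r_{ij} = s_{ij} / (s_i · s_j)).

Step 1 — column means:
  mean(X_1) = (8 + 1 + 1 + 6 + 6 + 5) / 6 = 27/6 = 4.5
  mean(X_2) = (3 + 1 + 5 + 4 + 6 + 6) / 6 = 25/6 = 4.1667

Step 2 — sample variances and covariances s[i,j] = (1/(n-1)) · Σ_k (x_{k,i} - mean_i) · (x_{k,j} - mean_j), with n-1 = 5:
  s[X_1,X_1] = ((3.5)·(3.5) + (-3.5)·(-3.5) + (-3.5)·(-3.5) + (1.5)·(1.5) + (1.5)·(1.5) + (0.5)·(0.5)) / 5 = 41.5/5 = 8.3
  s[X_1,X_2] = ((3.5)·(-1.1667) + (-3.5)·(-3.1667) + (-3.5)·(0.8333) + (1.5)·(-0.1667) + (1.5)·(1.8333) + (0.5)·(1.8333)) / 5 = 7.5/5 = 1.5
  s[X_2,X_2] = ((-1.1667)·(-1.1667) + (-3.1667)·(-3.1667) + (0.8333)·(0.8333) + (-0.1667)·(-0.1667) + (1.8333)·(1.8333) + (1.8333)·(1.8333)) / 5 = 18.8333/5 = 3.7667
  Sample standard deviations s_i = √(s[i,i]):
  s(X_1) = √(8.3) = 2.881
  s(X_2) = √(3.7667) = 1.9408

Step 3 — r_{ij} = s_{ij} / (s_i · s_j):
  r[X_1,X_1] = 1 (diagonal).
  r[X_1,X_2] = 1.5 / (2.881 · 1.9408) = 1.5 / 5.5914 = 0.2683
  r[X_2,X_2] = 1 (diagonal).

R is symmetric with unit diagonal. Assembling:

R = [[1, 0.2683],
 [0.2683, 1]]


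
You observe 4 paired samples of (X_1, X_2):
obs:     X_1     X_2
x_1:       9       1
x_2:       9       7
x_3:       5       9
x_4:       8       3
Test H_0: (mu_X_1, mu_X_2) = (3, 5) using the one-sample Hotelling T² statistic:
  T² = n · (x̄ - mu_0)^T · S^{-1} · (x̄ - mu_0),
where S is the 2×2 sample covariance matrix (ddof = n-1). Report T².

Step 1 — sample mean vector:
  mean(X_1) = (9 + 9 + 5 + 8) / 4 = 31/4 = 7.75
  mean(X_2) = (1 + 7 + 9 + 3) / 4 = 20/4 = 5
  x̄ = (7.75, 5),  deviation x̄ - mu_0 = (7.75, 5) - (3, 5) = (4.75, 0).

Step 2 — sample covariance matrix, S[i,j] = (1/(n-1)) · Σ_k (x_{k,i} - mean_i) · (x_{k,j} - mean_j), divisor n-1 = 3:
  S[X_1,X_1] = ((1.25)·(1.25) + (1.25)·(1.25) + (-2.75)·(-2.75) + (0.25)·(0.25)) / 3 = 10.75/3 = 3.5833
  S[X_1,X_2] = ((1.25)·(-4) + (1.25)·(2) + (-2.75)·(4) + (0.25)·(-2)) / 3 = -14/3 = -4.6667
  S[X_2,X_2] = ((-4)·(-4) + (2)·(2) + (4)·(4) + (-2)·(-2)) / 3 = 40/3 = 13.3333
  S = [[3.5833, -4.6667],
 [-4.6667, 13.3333]].

Step 3 — invert S. det(S) = 3.5833·13.3333 - (-4.6667)² = 26.
  S^{-1} = (1/det) · [[d, -b], [-b, a]] = [[0.5128, 0.1795],
 [0.1795, 0.1378]].

Step 4 — quadratic form (x̄ - mu_0)^T · S^{-1} · (x̄ - mu_0):
  S^{-1} · (x̄ - mu_0) = (2.4359, 0.8526),
  (x̄ - mu_0)^T · [...] = (4.75)·(2.4359) + (0)·(0.8526) = 11.5705.

Step 5 — scale by n: T² = 4 · 11.5705 = 46.2821.

T² ≈ 46.2821


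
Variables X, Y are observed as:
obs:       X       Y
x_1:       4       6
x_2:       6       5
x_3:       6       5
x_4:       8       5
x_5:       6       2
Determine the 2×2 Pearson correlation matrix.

Step 1 — column means:
  mean(X) = (4 + 6 + 6 + 8 + 6) / 5 = 30/5 = 6
  mean(Y) = (6 + 5 + 5 + 5 + 2) / 5 = 23/5 = 4.6

Step 2 — sample variances and covariances s[i,j] = (1/(n-1)) · Σ_k (x_{k,i} - mean_i) · (x_{k,j} - mean_j), with n-1 = 4:
  s[X,X] = ((-2)·(-2) + (0)·(0) + (0)·(0) + (2)·(2) + (0)·(0)) / 4 = 8/4 = 2
  s[X,Y] = ((-2)·(1.4) + (0)·(0.4) + (0)·(0.4) + (2)·(0.4) + (0)·(-2.6)) / 4 = -2/4 = -0.5
  s[Y,Y] = ((1.4)·(1.4) + (0.4)·(0.4) + (0.4)·(0.4) + (0.4)·(0.4) + (-2.6)·(-2.6)) / 4 = 9.2/4 = 2.3
  Sample standard deviations s_i = √(s[i,i]):
  s(X) = √(2) = 1.4142
  s(Y) = √(2.3) = 1.5166

Step 3 — r_{ij} = s_{ij} / (s_i · s_j):
  r[X,X] = 1 (diagonal).
  r[X,Y] = -0.5 / (1.4142 · 1.5166) = -0.5 / 2.1448 = -0.2331
  r[Y,Y] = 1 (diagonal).

R is symmetric with unit diagonal. Assembling:

R = [[1, -0.2331],
 [-0.2331, 1]]


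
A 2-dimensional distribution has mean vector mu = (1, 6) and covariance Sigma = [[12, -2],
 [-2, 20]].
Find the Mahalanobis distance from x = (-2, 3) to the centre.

Step 1 — centre the observation: (x - mu) = (-3, -3).

Step 2 — invert Sigma. det(Sigma) = 12·20 - (-2)² = 236.
  Sigma^{-1} = (1/det) · [[d, -b], [-b, a]] = [[0.0847, 0.0085],
 [0.0085, 0.0508]].

Step 3 — form the quadratic (x - mu)^T · Sigma^{-1} · (x - mu):
  Sigma^{-1} · (x - mu) = (-0.2797, -0.178).
  (x - mu)^T · [Sigma^{-1} · (x - mu)] = (-3)·(-0.2797) + (-3)·(-0.178) = 1.3729.

Step 4 — take square root: d = √(1.3729) ≈ 1.1717.

d(x, mu) = √(1.3729) ≈ 1.1717


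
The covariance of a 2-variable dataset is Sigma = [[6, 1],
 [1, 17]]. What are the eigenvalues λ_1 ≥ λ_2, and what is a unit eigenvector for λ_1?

Step 1 — characteristic polynomial of 2×2 Sigma:
  det(Sigma - λI) = λ² - trace · λ + det = 0.
  trace = 6 + 17 = 23, det = 6·17 - (1)² = 101.
Step 2 — discriminant:
  Δ = trace² - 4·det = 529 - 404 = 125.
Step 3 — eigenvalues:
  λ = (trace ± √Δ)/2 = (23 ± 11.1803)/2,
  λ_1 = 17.0902,  λ_2 = 5.9098.

Step 4 — unit eigenvector for λ_1: solve (Sigma - λ_1 I)v = 0. First row:
  (6 - 17.0902)·v_x + (1)·v_y = 0, i.e. (-11.0902)·v_x + (1)·v_y = 0,
  so v ∝ (b, λ_1 - a) = (1, 11.0902) = u.
  ||u|| = √((1)² + (11.0902)²) = √(123.9919) ≈ 11.1352,
  v_1 = u/||u|| ≈ (0.0898, 0.996) (||v_1|| = 1).

λ_1 = 17.0902,  λ_2 = 5.9098;  v_1 ≈ (0.0898, 0.996)


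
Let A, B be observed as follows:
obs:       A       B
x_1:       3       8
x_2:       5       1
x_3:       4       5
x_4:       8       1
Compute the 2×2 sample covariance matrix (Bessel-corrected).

Step 1 — column means:
  mean(A) = (3 + 5 + 4 + 8) / 4 = 20/4 = 5
  mean(B) = (8 + 1 + 5 + 1) / 4 = 15/4 = 3.75

Step 2 — sample covariance S[i,j] = (1/(n-1)) · Σ_k (x_{k,i} - mean_i) · (x_{k,j} - mean_j), with n-1 = 3.
  S[A,A] = ((-2)·(-2) + (0)·(0) + (-1)·(-1) + (3)·(3)) / 3 = 14/3 = 4.6667
  S[A,B] = ((-2)·(4.25) + (0)·(-2.75) + (-1)·(1.25) + (3)·(-2.75)) / 3 = -18/3 = -6
  S[B,B] = ((4.25)·(4.25) + (-2.75)·(-2.75) + (1.25)·(1.25) + (-2.75)·(-2.75)) / 3 = 34.75/3 = 11.5833

S is symmetric (S[j,i] = S[i,j]). Assembling:

S = [[4.6667, -6],
 [-6, 11.5833]]


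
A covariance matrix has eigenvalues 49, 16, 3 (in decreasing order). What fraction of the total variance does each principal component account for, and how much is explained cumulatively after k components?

Step 1 — total variance = trace(Sigma) = Σ λ_i = 49 + 16 + 3 = 68.

Step 2 — fraction explained by component i = λ_i / Σ λ:
  PC1: 49/68 = 0.7206
  PC2: 16/68 = 0.2353
  PC3: 3/68 = 0.0441

Step 3 — cumulative fraction after k components = (λ_1 + ... + λ_k) / Σ λ:
  k = 1: 49/68 = 0.7206
  k = 2: (49 + 16)/68 = 65/68 = 0.9559
  k = 3: (49 + 16 + 3)/68 = 68/68 = 1

Summary (fraction, with percent):

explained: PC1 0.7206 (72.06%), PC2 0.2353 (23.53%), PC3 0.0441 (4.41%);  cumulative: 0.7206, 0.9559, 1


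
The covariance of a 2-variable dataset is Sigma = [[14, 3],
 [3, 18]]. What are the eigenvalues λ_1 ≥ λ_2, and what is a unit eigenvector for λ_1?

Step 1 — characteristic polynomial of 2×2 Sigma:
  det(Sigma - λI) = λ² - trace · λ + det = 0.
  trace = 14 + 18 = 32, det = 14·18 - (3)² = 243.
Step 2 — discriminant:
  Δ = trace² - 4·det = 1024 - 972 = 52.
Step 3 — eigenvalues:
  λ = (trace ± √Δ)/2 = (32 ± 7.2111)/2,
  λ_1 = 19.6056,  λ_2 = 12.3944.

Step 4 — unit eigenvector for λ_1: solve (Sigma - λ_1 I)v = 0. First row:
  (14 - 19.6056)·v_x + (3)·v_y = 0, i.e. (-5.6056)·v_x + (3)·v_y = 0,
  so v ∝ (b, λ_1 - a) = (3, 5.6056) = u.
  ||u|| = √((3)² + (5.6056)²) = √(40.4222) ≈ 6.3578,
  v_1 = u/||u|| ≈ (0.4719, 0.8817) (||v_1|| = 1).

λ_1 = 19.6056,  λ_2 = 12.3944;  v_1 ≈ (0.4719, 0.8817)


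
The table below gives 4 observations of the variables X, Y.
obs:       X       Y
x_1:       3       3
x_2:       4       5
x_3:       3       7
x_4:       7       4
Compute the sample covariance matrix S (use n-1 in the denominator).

Step 1 — column means:
  mean(X) = (3 + 4 + 3 + 7) / 4 = 17/4 = 4.25
  mean(Y) = (3 + 5 + 7 + 4) / 4 = 19/4 = 4.75

Step 2 — sample covariance S[i,j] = (1/(n-1)) · Σ_k (x_{k,i} - mean_i) · (x_{k,j} - mean_j), with n-1 = 3.
  S[X,X] = ((-1.25)·(-1.25) + (-0.25)·(-0.25) + (-1.25)·(-1.25) + (2.75)·(2.75)) / 3 = 10.75/3 = 3.5833
  S[X,Y] = ((-1.25)·(-1.75) + (-0.25)·(0.25) + (-1.25)·(2.25) + (2.75)·(-0.75)) / 3 = -2.75/3 = -0.9167
  S[Y,Y] = ((-1.75)·(-1.75) + (0.25)·(0.25) + (2.25)·(2.25) + (-0.75)·(-0.75)) / 3 = 8.75/3 = 2.9167

S is symmetric (S[j,i] = S[i,j]). Assembling:

S = [[3.5833, -0.9167],
 [-0.9167, 2.9167]]


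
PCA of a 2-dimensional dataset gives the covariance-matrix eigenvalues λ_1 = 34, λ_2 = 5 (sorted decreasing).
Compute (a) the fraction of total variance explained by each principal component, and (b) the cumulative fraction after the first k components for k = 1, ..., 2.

Step 1 — total variance = trace(Sigma) = Σ λ_i = 34 + 5 = 39.

Step 2 — fraction explained by component i = λ_i / Σ λ:
  PC1: 34/39 = 0.8718
  PC2: 5/39 = 0.1282

Step 3 — cumulative fraction after k components = (λ_1 + ... + λ_k) / Σ λ:
  k = 1: 34/39 = 0.8718
  k = 2: (34 + 5)/39 = 39/39 = 1

Summary (fraction, with percent):

explained: PC1 0.8718 (87.18%), PC2 0.1282 (12.82%);  cumulative: 0.8718, 1


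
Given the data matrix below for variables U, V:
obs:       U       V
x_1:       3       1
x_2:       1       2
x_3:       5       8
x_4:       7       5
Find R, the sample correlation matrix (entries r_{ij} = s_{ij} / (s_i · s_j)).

Step 1 — column means:
  mean(U) = (3 + 1 + 5 + 7) / 4 = 16/4 = 4
  mean(V) = (1 + 2 + 8 + 5) / 4 = 16/4 = 4

Step 2 — sample variances and covariances s[i,j] = (1/(n-1)) · Σ_k (x_{k,i} - mean_i) · (x_{k,j} - mean_j), with n-1 = 3:
  s[U,U] = ((-1)·(-1) + (-3)·(-3) + (1)·(1) + (3)·(3)) / 3 = 20/3 = 6.6667
  s[U,V] = ((-1)·(-3) + (-3)·(-2) + (1)·(4) + (3)·(1)) / 3 = 16/3 = 5.3333
  s[V,V] = ((-3)·(-3) + (-2)·(-2) + (4)·(4) + (1)·(1)) / 3 = 30/3 = 10
  Sample standard deviations s_i = √(s[i,i]):
  s(U) = √(6.6667) = 2.582
  s(V) = √(10) = 3.1623

Step 3 — r_{ij} = s_{ij} / (s_i · s_j):
  r[U,U] = 1 (diagonal).
  r[U,V] = 5.3333 / (2.582 · 3.1623) = 5.3333 / 8.165 = 0.6532
  r[V,V] = 1 (diagonal).

R is symmetric with unit diagonal. Assembling:

R = [[1, 0.6532],
 [0.6532, 1]]


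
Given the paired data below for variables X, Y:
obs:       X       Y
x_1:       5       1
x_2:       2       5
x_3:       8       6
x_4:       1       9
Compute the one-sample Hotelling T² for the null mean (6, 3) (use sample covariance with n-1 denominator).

Step 1 — sample mean vector:
  mean(X) = (5 + 2 + 8 + 1) / 4 = 16/4 = 4
  mean(Y) = (1 + 5 + 6 + 9) / 4 = 21/4 = 5.25
  x̄ = (4, 5.25),  deviation x̄ - mu_0 = (4, 5.25) - (6, 3) = (-2, 2.25).

Step 2 — sample covariance matrix, S[i,j] = (1/(n-1)) · Σ_k (x_{k,i} - mean_i) · (x_{k,j} - mean_j), divisor n-1 = 3:
  S[X,X] = ((1)·(1) + (-2)·(-2) + (4)·(4) + (-3)·(-3)) / 3 = 30/3 = 10
  S[X,Y] = ((1)·(-4.25) + (-2)·(-0.25) + (4)·(0.75) + (-3)·(3.75)) / 3 = -12/3 = -4
  S[Y,Y] = ((-4.25)·(-4.25) + (-0.25)·(-0.25) + (0.75)·(0.75) + (3.75)·(3.75)) / 3 = 32.75/3 = 10.9167
  S = [[10, -4],
 [-4, 10.9167]].

Step 3 — invert S. det(S) = 10·10.9167 - (-4)² = 93.1667.
  S^{-1} = (1/det) · [[d, -b], [-b, a]] = [[0.1172, 0.0429],
 [0.0429, 0.1073]].

Step 4 — quadratic form (x̄ - mu_0)^T · S^{-1} · (x̄ - mu_0):
  S^{-1} · (x̄ - mu_0) = (-0.1377, 0.1556),
  (x̄ - mu_0)^T · [...] = (-2)·(-0.1377) + (2.25)·(0.1556) = 0.6257.

Step 5 — scale by n: T² = 4 · 0.6257 = 2.5027.

T² ≈ 2.5027
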